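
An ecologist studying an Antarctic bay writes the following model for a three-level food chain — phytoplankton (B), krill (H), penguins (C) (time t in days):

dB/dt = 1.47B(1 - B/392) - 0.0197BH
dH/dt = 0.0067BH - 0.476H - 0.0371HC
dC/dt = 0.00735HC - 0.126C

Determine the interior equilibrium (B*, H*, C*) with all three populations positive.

B* ≈ 302, H* ≈ 17.1, C* ≈ 41.7

From dC/dt = 0: 0.00735H* = 0.126, so H* = 17.1.
From dB/dt = 0: 1.47(1 - B*/392) = 0.0197·17.1, giving B* = 392·(1 - 0.23) = 302.
From dH/dt = 0: 0.0067·302 - 0.476 = 0.0371C*, so C* = 1.55/0.0371 = 41.7.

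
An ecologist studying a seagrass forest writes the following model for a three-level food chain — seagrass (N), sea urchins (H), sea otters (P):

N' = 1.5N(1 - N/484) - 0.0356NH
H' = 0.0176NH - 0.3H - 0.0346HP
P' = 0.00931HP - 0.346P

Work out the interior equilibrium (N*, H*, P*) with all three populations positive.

N* ≈ 57.1, H* ≈ 37.2, P* ≈ 20.4

From dP/dt = 0: 0.00931H* = 0.346, so H* = 37.2.
From dN/dt = 0: 1.5(1 - N*/484) = 0.0356·37.2, giving N* = 484·(1 - 0.882) = 57.1.
From dH/dt = 0: 0.0176·57.1 - 0.3 = 0.0346P*, so P* = 0.705/0.0346 = 20.4.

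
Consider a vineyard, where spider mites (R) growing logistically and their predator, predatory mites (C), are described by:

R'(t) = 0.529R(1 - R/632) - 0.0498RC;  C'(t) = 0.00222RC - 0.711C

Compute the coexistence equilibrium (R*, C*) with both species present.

From dC/dt = 0 with C > 0: 0.00222R* = 0.711, so R* = 320.
Substitute into dR/dt = 0: 0.529(1 - 320/632) = 0.0498C*.
The bracket is 0.493, giving C* = 0.261/0.0498 = 5.24.

R* ≈ 320, C* ≈ 5.24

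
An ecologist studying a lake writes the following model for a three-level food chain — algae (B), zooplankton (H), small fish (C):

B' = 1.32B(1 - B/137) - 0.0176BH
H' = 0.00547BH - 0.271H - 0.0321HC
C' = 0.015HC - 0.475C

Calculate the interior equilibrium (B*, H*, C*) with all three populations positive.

From dC/dt = 0: 0.015H* = 0.475, so H* = 31.7.
From dB/dt = 0: 1.32(1 - B*/137) = 0.0176·31.7, giving B* = 137·(1 - 0.422) = 79.2.
From dH/dt = 0: 0.00547·79.2 - 0.271 = 0.0321C*, so C* = 0.162/0.0321 = 5.05.

B* ≈ 79.2, H* ≈ 31.7, C* ≈ 5.05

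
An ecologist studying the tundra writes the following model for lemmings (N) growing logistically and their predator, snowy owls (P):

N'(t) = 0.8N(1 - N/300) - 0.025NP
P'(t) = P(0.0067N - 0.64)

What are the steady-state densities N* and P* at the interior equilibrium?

N* ≈ 95.5, P* ≈ 21.8

From dP/dt = 0 with P > 0: 0.0067N* = 0.64, so N* = 95.5.
Substitute into dN/dt = 0: 0.8(1 - 95.5/300) = 0.025P*.
The bracket is 0.682, giving P* = 0.545/0.025 = 21.8.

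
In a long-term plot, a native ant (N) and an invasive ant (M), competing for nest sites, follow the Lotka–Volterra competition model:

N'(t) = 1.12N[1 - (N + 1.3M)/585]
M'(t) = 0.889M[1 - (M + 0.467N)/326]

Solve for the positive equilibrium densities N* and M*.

N* ≈ 410, M* ≈ 134

Setting both brackets to zero gives the nullclines N + 1.3M = 585 and 0.467N + M = 326.
Substituting M = 326 - 0.467N into the first: N(1 - 1.3·0.467) = 585 - 1.3·326.
So N* = 161/0.393 = 410, and then M* = 326 - 0.467·410 = 134.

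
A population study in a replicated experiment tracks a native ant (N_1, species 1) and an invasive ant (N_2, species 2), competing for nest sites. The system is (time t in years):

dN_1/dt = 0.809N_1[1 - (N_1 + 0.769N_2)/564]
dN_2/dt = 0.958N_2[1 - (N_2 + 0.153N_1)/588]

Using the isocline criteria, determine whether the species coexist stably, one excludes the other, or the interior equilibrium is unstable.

Compare the nullcline intercepts: K1/α12 = 564/0.769 = 733 > K2 = 588; K2/α21 = 588/0.153 = 3840 > K1 = 564.
Since both inequalities hold, each species can invade when rare, so the interior equilibrium is stable.

stable coexistence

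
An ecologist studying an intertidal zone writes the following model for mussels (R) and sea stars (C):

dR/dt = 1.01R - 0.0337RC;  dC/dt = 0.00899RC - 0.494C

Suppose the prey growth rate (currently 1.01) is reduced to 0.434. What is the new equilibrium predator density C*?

C* ≈ 12.9

At the interior fixed point, setting dR/dt = 0 with R > 0 fixes C* = (prey growth rate)/(RC coefficient) — independent of the other coefficients.
With the change, C* = 0.434/0.0337 = 12.9; it falls from 30.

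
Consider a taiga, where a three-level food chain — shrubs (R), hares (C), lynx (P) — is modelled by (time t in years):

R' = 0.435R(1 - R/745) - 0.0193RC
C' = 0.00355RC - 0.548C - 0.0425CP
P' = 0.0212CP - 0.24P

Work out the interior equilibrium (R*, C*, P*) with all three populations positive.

From dP/dt = 0: 0.0212C* = 0.24, so C* = 11.3.
From dR/dt = 0: 0.435(1 - R*/745) = 0.0193·11.3, giving R* = 745·(1 - 0.502) = 371.
From dC/dt = 0: 0.00355·371 - 0.548 = 0.0425P*, so P* = 0.768/0.0425 = 18.1.

R* ≈ 371, C* ≈ 11.3, P* ≈ 18.1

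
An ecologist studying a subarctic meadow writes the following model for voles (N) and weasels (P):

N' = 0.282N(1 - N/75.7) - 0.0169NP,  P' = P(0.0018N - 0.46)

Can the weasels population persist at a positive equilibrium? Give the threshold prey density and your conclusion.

The predator equation gives dP/dt > 0 only when N > 0.46/0.0018 = 256.
Without the predator, N → K = 75.7. Since 75.7 < 256, the predator cannot invade.

Threshold N = 256; K < 256, so no, the predator goes extinct.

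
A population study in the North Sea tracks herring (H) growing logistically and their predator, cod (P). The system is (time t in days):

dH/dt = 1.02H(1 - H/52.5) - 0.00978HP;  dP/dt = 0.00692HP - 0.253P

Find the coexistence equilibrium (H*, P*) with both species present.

From dP/dt = 0 with P > 0: 0.00692H* = 0.253, so H* = 36.6.
Substitute into dH/dt = 0: 1.02(1 - 36.6/52.5) = 0.00978P*.
The bracket is 0.304, giving P* = 0.31/0.00978 = 31.7.

H* ≈ 36.6, P* ≈ 31.7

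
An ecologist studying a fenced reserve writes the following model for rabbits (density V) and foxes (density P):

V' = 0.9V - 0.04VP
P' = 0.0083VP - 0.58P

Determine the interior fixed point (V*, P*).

Set dP/dt = 0 with P > 0: 0.0083V - 0.58 = 0, so V* = 0.58/0.0083 = 69.9.
Set dV/dt = 0 with V > 0: 0.9 - 0.04P = 0, so P* = 0.9/0.04 = 22.5.

V* ≈ 69.9, P* ≈ 22.5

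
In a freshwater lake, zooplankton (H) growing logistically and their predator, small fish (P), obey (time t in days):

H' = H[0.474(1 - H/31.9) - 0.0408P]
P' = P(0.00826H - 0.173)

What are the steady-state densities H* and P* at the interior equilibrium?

H* ≈ 20.9, P* ≈ 3.99

From dP/dt = 0 with P > 0: 0.00826H* = 0.173, so H* = 20.9.
Substitute into dH/dt = 0: 0.474(1 - 20.9/31.9) = 0.0408P*.
The bracket is 0.343, giving P* = 0.163/0.0408 = 3.99.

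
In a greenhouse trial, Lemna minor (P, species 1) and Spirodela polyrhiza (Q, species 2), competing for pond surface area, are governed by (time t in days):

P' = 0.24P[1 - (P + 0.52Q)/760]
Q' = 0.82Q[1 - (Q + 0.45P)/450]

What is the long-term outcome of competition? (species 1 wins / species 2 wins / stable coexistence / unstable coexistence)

Compare the nullcline intercepts: K1/α12 = 760/0.52 = 1460 > K2 = 450; K2/α21 = 450/0.45 = 1000 > K1 = 760.
Since both inequalities hold, each species can invade when rare, so the interior equilibrium is stable.

stable coexistence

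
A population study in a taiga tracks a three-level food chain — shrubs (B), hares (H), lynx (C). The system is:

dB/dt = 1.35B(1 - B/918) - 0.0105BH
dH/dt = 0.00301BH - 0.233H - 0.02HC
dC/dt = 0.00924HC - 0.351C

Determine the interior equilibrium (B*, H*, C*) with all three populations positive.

From dC/dt = 0: 0.00924H* = 0.351, so H* = 38.
From dB/dt = 0: 1.35(1 - B*/918) = 0.0105·38, giving B* = 918·(1 - 0.295) = 647.
From dH/dt = 0: 0.00301·647 - 0.233 = 0.02C*, so C* = 1.71/0.02 = 85.7.

B* ≈ 647, H* ≈ 38, C* ≈ 85.7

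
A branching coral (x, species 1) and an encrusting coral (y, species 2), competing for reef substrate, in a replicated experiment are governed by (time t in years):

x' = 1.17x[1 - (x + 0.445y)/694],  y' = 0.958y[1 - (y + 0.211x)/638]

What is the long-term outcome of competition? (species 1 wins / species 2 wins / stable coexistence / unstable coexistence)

Compare the nullcline intercepts: K1/α12 = 694/0.445 = 1560 > K2 = 638; K2/α21 = 638/0.211 = 3020 > K1 = 694.
Since both inequalities hold, each species can invade when rare, so the interior equilibrium is stable.

stable coexistence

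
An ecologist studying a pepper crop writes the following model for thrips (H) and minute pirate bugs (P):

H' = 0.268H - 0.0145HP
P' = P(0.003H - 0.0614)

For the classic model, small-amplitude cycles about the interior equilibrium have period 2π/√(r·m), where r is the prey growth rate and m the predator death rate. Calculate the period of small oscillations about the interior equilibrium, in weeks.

T ≈ 49 weeks

Here r = 0.268 and m = 0.0614, so r·m = 0.0165.
ω = √0.0165 = 0.128 per week, hence T = 2π/ω ≈ 49 weeks.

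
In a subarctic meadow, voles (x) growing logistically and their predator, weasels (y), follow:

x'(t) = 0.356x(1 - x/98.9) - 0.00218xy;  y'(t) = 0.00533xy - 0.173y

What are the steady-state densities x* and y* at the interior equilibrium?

x* ≈ 32.5, y* ≈ 110

From dy/dt = 0 with y > 0: 0.00533x* = 0.173, so x* = 32.5.
Substitute into dx/dt = 0: 0.356(1 - 32.5/98.9) = 0.00218y*.
The bracket is 0.672, giving y* = 0.239/0.00218 = 110.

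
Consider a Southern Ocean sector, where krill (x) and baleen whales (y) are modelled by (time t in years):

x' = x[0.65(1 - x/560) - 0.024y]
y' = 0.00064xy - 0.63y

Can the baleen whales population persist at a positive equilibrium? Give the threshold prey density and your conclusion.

Threshold x = 984; K < 984, so no, the predator goes extinct.

The predator equation gives dy/dt > 0 only when x > 0.63/0.00064 = 984.
Without the predator, x → K = 560. Since 560 < 984, the predator cannot invade.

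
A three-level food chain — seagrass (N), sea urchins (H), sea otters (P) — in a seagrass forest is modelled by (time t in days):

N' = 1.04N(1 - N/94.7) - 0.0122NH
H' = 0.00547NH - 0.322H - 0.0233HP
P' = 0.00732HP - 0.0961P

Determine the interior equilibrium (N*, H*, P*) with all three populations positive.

From dP/dt = 0: 0.00732H* = 0.0961, so H* = 13.1.
From dN/dt = 0: 1.04(1 - N*/94.7) = 0.0122·13.1, giving N* = 94.7·(1 - 0.154) = 80.1.
From dH/dt = 0: 0.00547·80.1 - 0.322 = 0.0233P*, so P* = 0.116/0.0233 = 4.99.

N* ≈ 80.1, H* ≈ 13.1, P* ≈ 4.99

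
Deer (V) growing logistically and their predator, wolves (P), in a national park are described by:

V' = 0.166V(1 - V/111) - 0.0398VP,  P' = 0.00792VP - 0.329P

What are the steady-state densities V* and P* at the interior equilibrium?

From dP/dt = 0 with P > 0: 0.00792V* = 0.329, so V* = 41.5.
Substitute into dV/dt = 0: 0.166(1 - 41.5/111) = 0.0398P*.
The bracket is 0.626, giving P* = 0.104/0.0398 = 2.61.

V* ≈ 41.5, P* ≈ 2.61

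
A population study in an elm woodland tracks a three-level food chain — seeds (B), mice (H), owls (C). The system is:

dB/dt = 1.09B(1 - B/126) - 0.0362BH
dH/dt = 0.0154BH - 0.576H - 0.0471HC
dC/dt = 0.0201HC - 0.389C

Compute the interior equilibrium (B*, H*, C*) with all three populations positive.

From dC/dt = 0: 0.0201H* = 0.389, so H* = 19.4.
From dB/dt = 0: 1.09(1 - B*/126) = 0.0362·19.4, giving B* = 126·(1 - 0.643) = 45.
From dH/dt = 0: 0.0154·45 - 0.576 = 0.0471C*, so C* = 0.117/0.0471 = 2.49.

B* ≈ 45, H* ≈ 19.4, C* ≈ 2.49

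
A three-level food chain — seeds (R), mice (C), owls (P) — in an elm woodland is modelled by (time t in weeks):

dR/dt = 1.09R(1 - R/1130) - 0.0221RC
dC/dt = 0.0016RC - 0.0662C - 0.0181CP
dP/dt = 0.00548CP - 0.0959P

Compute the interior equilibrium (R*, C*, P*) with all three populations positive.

From dP/dt = 0: 0.00548C* = 0.0959, so C* = 17.5.
From dR/dt = 0: 1.09(1 - R*/1130) = 0.0221·17.5, giving R* = 1130·(1 - 0.355) = 729.
From dC/dt = 0: 0.0016·729 - 0.0662 = 0.0181P*, so P* = 1.1/0.0181 = 60.8.

R* ≈ 729, C* ≈ 17.5, P* ≈ 60.8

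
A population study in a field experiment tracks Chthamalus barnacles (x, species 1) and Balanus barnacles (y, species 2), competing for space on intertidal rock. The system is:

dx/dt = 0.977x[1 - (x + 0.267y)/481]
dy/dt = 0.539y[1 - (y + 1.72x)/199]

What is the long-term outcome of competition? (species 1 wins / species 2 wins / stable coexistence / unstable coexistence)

species 1 excludes species 2

Compare the nullcline intercepts: K1/α12 = 481/0.267 = 1800 > K2 = 199; K2/α21 = 199/1.72 = 116 < K1 = 481.
Since the inequalities point opposite ways, species 1 can invade but species 2 cannot.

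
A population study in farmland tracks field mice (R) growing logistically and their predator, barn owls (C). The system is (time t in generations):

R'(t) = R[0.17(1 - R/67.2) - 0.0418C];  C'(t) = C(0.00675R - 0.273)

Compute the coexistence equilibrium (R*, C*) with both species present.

From dC/dt = 0 with C > 0: 0.00675R* = 0.273, so R* = 40.4.
Substitute into dR/dt = 0: 0.17(1 - 40.4/67.2) = 0.0418C*.
The bracket is 0.398, giving C* = 0.0677/0.0418 = 1.62.

R* ≈ 40.4, C* ≈ 1.62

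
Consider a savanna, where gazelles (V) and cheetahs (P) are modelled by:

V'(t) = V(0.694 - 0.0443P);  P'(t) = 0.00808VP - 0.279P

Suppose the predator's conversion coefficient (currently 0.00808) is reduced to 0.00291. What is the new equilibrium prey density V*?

V* ≈ 95.9

At the interior fixed point, setting dP/dt = 0 with P > 0 fixes V* = (predator death rate)/(VP coefficient) — independent of the other coefficients.
With the change, V* = 0.279/0.00291 = 95.9; it rises from 34.5.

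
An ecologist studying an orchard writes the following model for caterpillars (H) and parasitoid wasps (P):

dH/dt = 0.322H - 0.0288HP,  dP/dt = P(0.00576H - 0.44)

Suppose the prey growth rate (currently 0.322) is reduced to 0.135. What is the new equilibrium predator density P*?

P* ≈ 4.69

At the interior fixed point, setting dH/dt = 0 with H > 0 fixes P* = (prey growth rate)/(HP coefficient) — independent of the other coefficients.
With the change, P* = 0.135/0.0288 = 4.69; it falls from 11.2.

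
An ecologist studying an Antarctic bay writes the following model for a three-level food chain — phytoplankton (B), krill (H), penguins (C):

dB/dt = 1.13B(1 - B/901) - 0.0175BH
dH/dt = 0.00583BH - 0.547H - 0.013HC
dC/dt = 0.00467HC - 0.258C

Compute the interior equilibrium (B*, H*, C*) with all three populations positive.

From dC/dt = 0: 0.00467H* = 0.258, so H* = 55.2.
From dB/dt = 0: 1.13(1 - B*/901) = 0.0175·55.2, giving B* = 901·(1 - 0.856) = 130.
From dH/dt = 0: 0.00583·130 - 0.547 = 0.013C*, so C* = 0.212/0.013 = 16.3.

B* ≈ 130, H* ≈ 55.2, C* ≈ 16.3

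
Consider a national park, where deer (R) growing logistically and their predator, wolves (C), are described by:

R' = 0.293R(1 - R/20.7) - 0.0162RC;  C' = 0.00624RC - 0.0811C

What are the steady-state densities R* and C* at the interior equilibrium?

R* ≈ 13, C* ≈ 6.73

From dC/dt = 0 with C > 0: 0.00624R* = 0.0811, so R* = 13.
Substitute into dR/dt = 0: 0.293(1 - 13/20.7) = 0.0162C*.
The bracket is 0.372, giving C* = 0.109/0.0162 = 6.73.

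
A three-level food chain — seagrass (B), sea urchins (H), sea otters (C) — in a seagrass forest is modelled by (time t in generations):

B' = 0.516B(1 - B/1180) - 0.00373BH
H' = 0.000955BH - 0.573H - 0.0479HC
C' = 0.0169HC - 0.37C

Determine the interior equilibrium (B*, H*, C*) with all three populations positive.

From dC/dt = 0: 0.0169H* = 0.37, so H* = 21.9.
From dB/dt = 0: 0.516(1 - B*/1180) = 0.00373·21.9, giving B* = 1180·(1 - 0.158) = 993.
From dH/dt = 0: 0.000955·993 - 0.573 = 0.0479C*, so C* = 0.376/0.0479 = 7.84.

B* ≈ 993, H* ≈ 21.9, C* ≈ 7.84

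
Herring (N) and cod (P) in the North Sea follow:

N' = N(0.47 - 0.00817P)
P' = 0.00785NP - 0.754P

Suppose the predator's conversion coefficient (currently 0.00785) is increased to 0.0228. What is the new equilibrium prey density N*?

At the interior fixed point, setting dP/dt = 0 with P > 0 fixes N* = (predator death rate)/(NP coefficient) — independent of the other coefficients.
With the change, N* = 0.754/0.0228 = 33.1; it falls from 96.1.

N* ≈ 33.1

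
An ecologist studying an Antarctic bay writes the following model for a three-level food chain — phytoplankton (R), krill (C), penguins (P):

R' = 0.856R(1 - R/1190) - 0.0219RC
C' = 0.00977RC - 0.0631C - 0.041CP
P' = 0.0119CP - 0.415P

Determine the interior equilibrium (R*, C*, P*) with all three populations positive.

From dP/dt = 0: 0.0119C* = 0.415, so C* = 34.9.
From dR/dt = 0: 0.856(1 - R*/1190) = 0.0219·34.9, giving R* = 1190·(1 - 0.892) = 128.
From dC/dt = 0: 0.00977·128 - 0.0631 = 0.041P*, so P* = 1.19/0.041 = 29.

R* ≈ 128, C* ≈ 34.9, P* ≈ 29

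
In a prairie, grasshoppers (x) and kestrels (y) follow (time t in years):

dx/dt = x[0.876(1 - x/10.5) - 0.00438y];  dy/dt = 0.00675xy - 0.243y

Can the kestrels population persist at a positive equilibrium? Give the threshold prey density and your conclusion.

The predator equation gives dy/dt > 0 only when x > 0.243/0.00675 = 36.
Without the predator, x → K = 10.5. Since 10.5 < 36, the predator cannot invade.

Threshold x = 36; K < 36, so no, the predator goes extinct.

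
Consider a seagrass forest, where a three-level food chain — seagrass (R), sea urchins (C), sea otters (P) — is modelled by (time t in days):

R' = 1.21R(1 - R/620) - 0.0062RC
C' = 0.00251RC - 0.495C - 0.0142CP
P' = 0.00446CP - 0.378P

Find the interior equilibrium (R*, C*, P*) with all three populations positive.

R* ≈ 351, C* ≈ 84.8, P* ≈ 27.1

From dP/dt = 0: 0.00446C* = 0.378, so C* = 84.8.
From dR/dt = 0: 1.21(1 - R*/620) = 0.0062·84.8, giving R* = 620·(1 - 0.434) = 351.
From dC/dt = 0: 0.00251·351 - 0.495 = 0.0142P*, so P* = 0.385/0.0142 = 27.1.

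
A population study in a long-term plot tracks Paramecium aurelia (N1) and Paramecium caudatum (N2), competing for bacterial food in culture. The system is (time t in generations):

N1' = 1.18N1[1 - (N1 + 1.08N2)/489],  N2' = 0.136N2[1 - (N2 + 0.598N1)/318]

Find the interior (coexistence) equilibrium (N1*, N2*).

N1* ≈ 411, N2* ≈ 72.2

Setting both brackets to zero gives the nullclines N1 + 1.08N2 = 489 and 0.598N1 + N2 = 318.
Substituting N2 = 318 - 0.598N1 into the first: N1(1 - 1.08·0.598) = 489 - 1.08·318.
So N1* = 146/0.354 = 411, and then N2* = 318 - 0.598·411 = 72.2.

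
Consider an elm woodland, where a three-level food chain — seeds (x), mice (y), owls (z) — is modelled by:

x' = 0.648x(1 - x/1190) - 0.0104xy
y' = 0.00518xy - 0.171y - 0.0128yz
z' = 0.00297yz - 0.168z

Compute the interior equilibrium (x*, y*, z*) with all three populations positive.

x* ≈ 110, y* ≈ 56.6, z* ≈ 31

From dz/dt = 0: 0.00297y* = 0.168, so y* = 56.6.
From dx/dt = 0: 0.648(1 - x*/1190) = 0.0104·56.6, giving x* = 1190·(1 - 0.908) = 110.
From dy/dt = 0: 0.00518·110 - 0.171 = 0.0128z*, so z* = 0.397/0.0128 = 31.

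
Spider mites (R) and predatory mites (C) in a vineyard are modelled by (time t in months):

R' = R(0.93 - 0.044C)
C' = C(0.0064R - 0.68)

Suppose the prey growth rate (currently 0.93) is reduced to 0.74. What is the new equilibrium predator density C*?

C* ≈ 16.8

At the interior fixed point, setting dR/dt = 0 with R > 0 fixes C* = (prey growth rate)/(RC coefficient) — independent of the other coefficients.
With the change, C* = 0.74/0.044 = 16.8; it falls from 21.1.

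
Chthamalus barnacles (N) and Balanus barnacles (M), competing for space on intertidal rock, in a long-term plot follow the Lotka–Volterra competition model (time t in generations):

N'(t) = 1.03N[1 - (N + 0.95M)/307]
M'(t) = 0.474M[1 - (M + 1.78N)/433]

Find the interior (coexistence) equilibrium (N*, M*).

Setting both brackets to zero gives the nullclines N + 0.95M = 307 and 1.78N + M = 433.
Substituting M = 433 - 1.78N into the first: N(1 - 0.95·1.78) = 307 - 0.95·433.
So N* = -104/-0.691 = 151, and then M* = 433 - 1.78·151 = 164.

N* ≈ 151, M* ≈ 164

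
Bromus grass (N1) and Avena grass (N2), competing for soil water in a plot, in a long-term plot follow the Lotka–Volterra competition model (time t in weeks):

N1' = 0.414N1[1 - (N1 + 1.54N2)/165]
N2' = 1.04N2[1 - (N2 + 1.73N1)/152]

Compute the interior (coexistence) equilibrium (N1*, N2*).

N1* ≈ 41.5, N2* ≈ 80.2

Setting both brackets to zero gives the nullclines N1 + 1.54N2 = 165 and 1.73N1 + N2 = 152.
Substituting N2 = 152 - 1.73N1 into the first: N1(1 - 1.54·1.73) = 165 - 1.54·152.
So N1* = -69.1/-1.66 = 41.5, and then N2* = 152 - 1.73·41.5 = 80.2.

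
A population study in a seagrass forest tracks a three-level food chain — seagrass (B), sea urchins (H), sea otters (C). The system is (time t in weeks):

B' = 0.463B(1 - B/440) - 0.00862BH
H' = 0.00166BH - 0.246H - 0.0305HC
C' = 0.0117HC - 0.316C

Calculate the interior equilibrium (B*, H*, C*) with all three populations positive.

From dC/dt = 0: 0.0117H* = 0.316, so H* = 27.
From dB/dt = 0: 0.463(1 - B*/440) = 0.00862·27, giving B* = 440·(1 - 0.503) = 219.
From dH/dt = 0: 0.00166·219 - 0.246 = 0.0305C*, so C* = 0.117/0.0305 = 3.84.

B* ≈ 219, H* ≈ 27, C* ≈ 3.84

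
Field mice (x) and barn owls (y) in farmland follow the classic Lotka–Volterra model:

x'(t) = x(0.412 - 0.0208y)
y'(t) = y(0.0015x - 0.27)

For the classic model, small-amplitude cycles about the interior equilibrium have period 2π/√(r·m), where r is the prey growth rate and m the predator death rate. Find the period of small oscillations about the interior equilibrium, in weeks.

Here r = 0.412 and m = 0.27, so r·m = 0.111.
ω = √0.111 = 0.334 per week, hence T = 2π/ω ≈ 18.8 weeks.

T ≈ 18.8 weeks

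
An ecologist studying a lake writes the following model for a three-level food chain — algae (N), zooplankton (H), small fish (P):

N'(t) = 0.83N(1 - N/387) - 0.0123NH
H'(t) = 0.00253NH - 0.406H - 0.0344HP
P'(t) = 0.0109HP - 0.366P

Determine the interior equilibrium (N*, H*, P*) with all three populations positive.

N* ≈ 194, H* ≈ 33.6, P* ≈ 2.5

From dP/dt = 0: 0.0109H* = 0.366, so H* = 33.6.
From dN/dt = 0: 0.83(1 - N*/387) = 0.0123·33.6, giving N* = 387·(1 - 0.498) = 194.
From dH/dt = 0: 0.00253·194 - 0.406 = 0.0344P*, so P* = 0.0859/0.0344 = 2.5.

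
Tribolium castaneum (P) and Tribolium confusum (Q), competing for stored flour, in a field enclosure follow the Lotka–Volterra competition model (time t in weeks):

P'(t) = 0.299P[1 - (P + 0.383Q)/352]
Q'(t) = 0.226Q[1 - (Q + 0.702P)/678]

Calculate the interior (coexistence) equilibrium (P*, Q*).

Setting both brackets to zero gives the nullclines P + 0.383Q = 352 and 0.702P + Q = 678.
Substituting Q = 678 - 0.702P into the first: P(1 - 0.383·0.702) = 352 - 0.383·678.
So P* = 92.3/0.731 = 126, and then Q* = 678 - 0.702·126 = 589.

P* ≈ 126, Q* ≈ 589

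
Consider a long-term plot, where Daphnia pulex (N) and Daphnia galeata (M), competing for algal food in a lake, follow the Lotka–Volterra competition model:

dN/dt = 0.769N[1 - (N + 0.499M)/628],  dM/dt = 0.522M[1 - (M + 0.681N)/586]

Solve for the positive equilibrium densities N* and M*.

Setting both brackets to zero gives the nullclines N + 0.499M = 628 and 0.681N + M = 586.
Substituting M = 586 - 0.681N into the first: N(1 - 0.499·0.681) = 628 - 0.499·586.
So N* = 336/0.66 = 508, and then M* = 586 - 0.681·508 = 240.

N* ≈ 508, M* ≈ 240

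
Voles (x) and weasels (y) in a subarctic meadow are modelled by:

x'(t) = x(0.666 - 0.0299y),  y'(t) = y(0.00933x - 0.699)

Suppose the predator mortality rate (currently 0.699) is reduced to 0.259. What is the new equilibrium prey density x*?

x* ≈ 27.8

At the interior fixed point, setting dy/dt = 0 with y > 0 fixes x* = (predator death rate)/(xy coefficient) — independent of the other coefficients.
With the change, x* = 0.259/0.00933 = 27.8; it falls from 74.9.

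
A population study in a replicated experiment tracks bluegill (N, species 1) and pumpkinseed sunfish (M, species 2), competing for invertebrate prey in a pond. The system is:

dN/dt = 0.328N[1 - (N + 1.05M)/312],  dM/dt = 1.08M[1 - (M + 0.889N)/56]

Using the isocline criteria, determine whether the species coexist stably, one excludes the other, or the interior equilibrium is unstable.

Compare the nullcline intercepts: K1/α12 = 312/1.05 = 297 > K2 = 56; K2/α21 = 56/0.889 = 63 < K1 = 312.
Since the inequalities point opposite ways, species 1 can invade but species 2 cannot.

species 1 excludes species 2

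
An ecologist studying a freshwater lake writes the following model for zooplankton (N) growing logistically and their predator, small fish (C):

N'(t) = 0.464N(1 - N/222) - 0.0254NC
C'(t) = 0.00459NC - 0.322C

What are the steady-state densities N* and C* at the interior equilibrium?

From dC/dt = 0 with C > 0: 0.00459N* = 0.322, so N* = 70.2.
Substitute into dN/dt = 0: 0.464(1 - 70.2/222) = 0.0254C*.
The bracket is 0.684, giving C* = 0.317/0.0254 = 12.5.

N* ≈ 70.2, C* ≈ 12.5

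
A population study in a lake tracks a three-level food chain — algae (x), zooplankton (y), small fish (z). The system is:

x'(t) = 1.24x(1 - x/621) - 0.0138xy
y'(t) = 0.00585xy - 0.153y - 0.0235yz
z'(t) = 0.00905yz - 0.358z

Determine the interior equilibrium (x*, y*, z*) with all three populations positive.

x* ≈ 348, y* ≈ 39.6, z* ≈ 80

From dz/dt = 0: 0.00905y* = 0.358, so y* = 39.6.
From dx/dt = 0: 1.24(1 - x*/621) = 0.0138·39.6, giving x* = 621·(1 - 0.44) = 348.
From dy/dt = 0: 0.00585·348 - 0.153 = 0.0235z*, so z* = 1.88/0.0235 = 80.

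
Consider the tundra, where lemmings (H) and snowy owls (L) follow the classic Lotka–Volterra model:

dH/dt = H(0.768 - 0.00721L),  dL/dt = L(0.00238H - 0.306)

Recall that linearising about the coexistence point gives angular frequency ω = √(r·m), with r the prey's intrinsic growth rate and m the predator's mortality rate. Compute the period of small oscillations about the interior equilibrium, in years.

T ≈ 13 years

Here r = 0.768 and m = 0.306, so r·m = 0.235.
ω = √0.235 = 0.485 per year, hence T = 2π/ω ≈ 13 years.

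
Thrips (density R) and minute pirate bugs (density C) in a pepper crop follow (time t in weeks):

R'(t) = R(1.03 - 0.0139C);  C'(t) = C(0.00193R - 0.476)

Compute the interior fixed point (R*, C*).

R* ≈ 247, C* ≈ 74.1

Set dC/dt = 0 with C > 0: 0.00193R - 0.476 = 0, so R* = 0.476/0.00193 = 247.
Set dR/dt = 0 with R > 0: 1.03 - 0.0139C = 0, so C* = 1.03/0.0139 = 74.1.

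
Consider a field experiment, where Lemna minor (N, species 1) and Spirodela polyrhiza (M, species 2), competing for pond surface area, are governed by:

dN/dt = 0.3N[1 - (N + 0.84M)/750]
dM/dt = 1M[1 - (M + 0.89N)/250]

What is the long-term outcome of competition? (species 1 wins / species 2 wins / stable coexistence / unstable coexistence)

species 1 excludes species 2

Compare the nullcline intercepts: K1/α12 = 750/0.84 = 893 > K2 = 250; K2/α21 = 250/0.89 = 281 < K1 = 750.
Since the inequalities point opposite ways, species 1 can invade but species 2 cannot.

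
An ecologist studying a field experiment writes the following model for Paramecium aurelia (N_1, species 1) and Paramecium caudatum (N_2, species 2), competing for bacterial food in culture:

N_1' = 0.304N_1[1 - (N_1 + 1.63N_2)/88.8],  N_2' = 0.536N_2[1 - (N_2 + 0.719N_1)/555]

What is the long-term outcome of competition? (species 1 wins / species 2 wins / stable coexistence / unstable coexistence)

species 2 excludes species 1

Compare the nullcline intercepts: K1/α12 = 88.8/1.63 = 54.5 < K2 = 555; K2/α21 = 555/0.719 = 772 > K1 = 88.8.
Since the inequalities point opposite ways, species 2 can invade but species 1 cannot.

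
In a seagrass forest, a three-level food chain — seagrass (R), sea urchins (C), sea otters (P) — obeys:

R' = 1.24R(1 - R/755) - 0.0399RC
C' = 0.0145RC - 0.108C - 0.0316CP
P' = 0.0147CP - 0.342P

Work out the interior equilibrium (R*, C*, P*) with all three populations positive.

R* ≈ 190, C* ≈ 23.3, P* ≈ 83.7

From dP/dt = 0: 0.0147C* = 0.342, so C* = 23.3.
From dR/dt = 0: 1.24(1 - R*/755) = 0.0399·23.3, giving R* = 755·(1 - 0.749) = 190.
From dC/dt = 0: 0.0145·190 - 0.108 = 0.0316P*, so P* = 2.64/0.0316 = 83.7.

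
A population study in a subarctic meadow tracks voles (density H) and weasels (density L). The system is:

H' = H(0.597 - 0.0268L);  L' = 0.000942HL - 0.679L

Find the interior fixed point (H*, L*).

Set dL/dt = 0 with L > 0: 0.000942H - 0.679 = 0, so H* = 0.679/0.000942 = 721.
Set dH/dt = 0 with H > 0: 0.597 - 0.0268L = 0, so L* = 0.597/0.0268 = 22.3.

H* ≈ 721, L* ≈ 22.3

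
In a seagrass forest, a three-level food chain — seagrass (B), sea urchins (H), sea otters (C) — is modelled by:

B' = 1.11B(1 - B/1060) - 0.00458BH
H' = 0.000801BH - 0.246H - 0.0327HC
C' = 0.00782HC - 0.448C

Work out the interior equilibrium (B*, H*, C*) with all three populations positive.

From dC/dt = 0: 0.00782H* = 0.448, so H* = 57.3.
From dB/dt = 0: 1.11(1 - B*/1060) = 0.00458·57.3, giving B* = 1060·(1 - 0.236) = 809.
From dH/dt = 0: 0.000801·809 - 0.246 = 0.0327C*, so C* = 0.402/0.0327 = 12.3.

B* ≈ 809, H* ≈ 57.3, C* ≈ 12.3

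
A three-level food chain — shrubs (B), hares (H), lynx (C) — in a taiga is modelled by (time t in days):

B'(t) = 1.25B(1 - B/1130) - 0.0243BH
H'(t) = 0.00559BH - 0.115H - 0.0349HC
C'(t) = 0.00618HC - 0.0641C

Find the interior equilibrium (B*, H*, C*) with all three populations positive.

B* ≈ 902, H* ≈ 10.4, C* ≈ 141

From dC/dt = 0: 0.00618H* = 0.0641, so H* = 10.4.
From dB/dt = 0: 1.25(1 - B*/1130) = 0.0243·10.4, giving B* = 1130·(1 - 0.202) = 902.
From dH/dt = 0: 0.00559·902 - 0.115 = 0.0349C*, so C* = 4.93/0.0349 = 141.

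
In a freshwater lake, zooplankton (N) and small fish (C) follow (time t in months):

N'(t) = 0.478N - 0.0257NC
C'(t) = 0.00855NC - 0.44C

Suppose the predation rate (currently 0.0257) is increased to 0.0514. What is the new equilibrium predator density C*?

C* ≈ 9.3

At the interior fixed point, setting dN/dt = 0 with N > 0 fixes C* = (prey growth rate)/(NC coefficient) — independent of the other coefficients.
With the change, C* = 0.478/0.0514 = 9.3; it falls from 18.6.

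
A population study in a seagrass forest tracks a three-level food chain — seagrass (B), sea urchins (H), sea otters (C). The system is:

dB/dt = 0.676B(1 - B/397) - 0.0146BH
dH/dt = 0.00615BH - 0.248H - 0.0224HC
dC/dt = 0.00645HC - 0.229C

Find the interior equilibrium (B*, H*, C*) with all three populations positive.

B* ≈ 92.6, H* ≈ 35.5, C* ≈ 14.3

From dC/dt = 0: 0.00645H* = 0.229, so H* = 35.5.
From dB/dt = 0: 0.676(1 - B*/397) = 0.0146·35.5, giving B* = 397·(1 - 0.767) = 92.6.
From dH/dt = 0: 0.00615·92.6 - 0.248 = 0.0224C*, so C* = 0.321/0.0224 = 14.3.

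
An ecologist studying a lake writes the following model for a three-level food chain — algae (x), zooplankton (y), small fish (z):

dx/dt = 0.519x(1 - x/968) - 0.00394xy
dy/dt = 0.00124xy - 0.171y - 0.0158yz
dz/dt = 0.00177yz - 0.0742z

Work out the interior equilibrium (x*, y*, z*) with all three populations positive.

x* ≈ 660, y* ≈ 41.9, z* ≈ 41

From dz/dt = 0: 0.00177y* = 0.0742, so y* = 41.9.
From dx/dt = 0: 0.519(1 - x*/968) = 0.00394·41.9, giving x* = 968·(1 - 0.318) = 660.
From dy/dt = 0: 0.00124·660 - 0.171 = 0.0158z*, so z* = 0.647/0.0158 = 41.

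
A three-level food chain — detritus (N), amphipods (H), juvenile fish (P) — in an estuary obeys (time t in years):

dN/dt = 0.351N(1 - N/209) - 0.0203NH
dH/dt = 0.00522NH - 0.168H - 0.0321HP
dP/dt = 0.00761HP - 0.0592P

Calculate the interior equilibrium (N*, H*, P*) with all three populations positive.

From dP/dt = 0: 0.00761H* = 0.0592, so H* = 7.78.
From dN/dt = 0: 0.351(1 - N*/209) = 0.0203·7.78, giving N* = 209·(1 - 0.45) = 115.
From dH/dt = 0: 0.00522·115 - 0.168 = 0.0321P*, so P* = 0.432/0.0321 = 13.5.

N* ≈ 115, H* ≈ 7.78, P* ≈ 13.5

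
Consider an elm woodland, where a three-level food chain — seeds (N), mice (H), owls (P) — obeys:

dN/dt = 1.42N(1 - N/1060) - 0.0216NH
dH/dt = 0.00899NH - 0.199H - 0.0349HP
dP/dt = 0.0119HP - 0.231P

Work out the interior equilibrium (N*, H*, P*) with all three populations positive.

N* ≈ 747, H* ≈ 19.4, P* ≈ 187

From dP/dt = 0: 0.0119H* = 0.231, so H* = 19.4.
From dN/dt = 0: 1.42(1 - N*/1060) = 0.0216·19.4, giving N* = 1060·(1 - 0.295) = 747.
From dH/dt = 0: 0.00899·747 - 0.199 = 0.0349P*, so P* = 6.52/0.0349 = 187.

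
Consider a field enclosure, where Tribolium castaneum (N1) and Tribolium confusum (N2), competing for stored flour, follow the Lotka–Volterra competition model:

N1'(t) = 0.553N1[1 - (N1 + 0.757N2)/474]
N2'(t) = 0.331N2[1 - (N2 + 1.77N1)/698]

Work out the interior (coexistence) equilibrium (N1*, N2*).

N1* ≈ 160, N2* ≈ 415

Setting both brackets to zero gives the nullclines N1 + 0.757N2 = 474 and 1.77N1 + N2 = 698.
Substituting N2 = 698 - 1.77N1 into the first: N1(1 - 0.757·1.77) = 474 - 0.757·698.
So N1* = -54.4/-0.34 = 160, and then N2* = 698 - 1.77·160 = 415.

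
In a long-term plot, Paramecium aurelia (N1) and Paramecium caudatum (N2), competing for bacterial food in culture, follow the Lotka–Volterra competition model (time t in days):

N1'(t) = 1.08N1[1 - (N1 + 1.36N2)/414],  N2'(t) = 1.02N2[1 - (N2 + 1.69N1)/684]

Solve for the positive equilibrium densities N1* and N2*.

N1* ≈ 398, N2* ≈ 12.1

Setting both brackets to zero gives the nullclines N1 + 1.36N2 = 414 and 1.69N1 + N2 = 684.
Substituting N2 = 684 - 1.69N1 into the first: N1(1 - 1.36·1.69) = 414 - 1.36·684.
So N1* = -516/-1.3 = 398, and then N2* = 684 - 1.69·398 = 12.1.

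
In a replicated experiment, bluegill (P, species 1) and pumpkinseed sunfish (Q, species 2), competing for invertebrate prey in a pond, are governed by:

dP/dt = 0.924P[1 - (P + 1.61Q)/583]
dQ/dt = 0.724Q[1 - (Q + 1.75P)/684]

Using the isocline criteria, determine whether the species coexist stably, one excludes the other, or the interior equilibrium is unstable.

Compare the nullcline intercepts: K1/α12 = 583/1.61 = 362 < K2 = 684; K2/α21 = 684/1.75 = 391 < K1 = 583.
Since both are reversed, neither can invade when rare; the interior point is a saddle.

unstable coexistence (outcome depends on initial conditions)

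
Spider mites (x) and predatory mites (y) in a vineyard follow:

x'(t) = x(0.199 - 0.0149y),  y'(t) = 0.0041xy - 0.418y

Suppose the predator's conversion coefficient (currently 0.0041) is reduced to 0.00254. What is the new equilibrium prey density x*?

x* ≈ 165

At the interior fixed point, setting dy/dt = 0 with y > 0 fixes x* = (predator death rate)/(xy coefficient) — independent of the other coefficients.
With the change, x* = 0.418/0.00254 = 165; it rises from 102.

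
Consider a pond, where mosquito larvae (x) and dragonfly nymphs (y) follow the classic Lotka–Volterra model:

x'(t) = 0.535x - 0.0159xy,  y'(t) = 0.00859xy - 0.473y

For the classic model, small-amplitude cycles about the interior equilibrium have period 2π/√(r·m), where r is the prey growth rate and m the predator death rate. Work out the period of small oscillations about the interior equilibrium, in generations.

T ≈ 12.5 generations

Here r = 0.535 and m = 0.473, so r·m = 0.253.
ω = √0.253 = 0.503 per generation, hence T = 2π/ω ≈ 12.5 generations.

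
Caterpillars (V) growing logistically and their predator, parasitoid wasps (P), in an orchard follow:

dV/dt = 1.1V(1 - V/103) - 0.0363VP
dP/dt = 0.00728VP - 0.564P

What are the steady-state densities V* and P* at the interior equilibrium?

From dP/dt = 0 with P > 0: 0.00728V* = 0.564, so V* = 77.5.
Substitute into dV/dt = 0: 1.1(1 - 77.5/103) = 0.0363P*.
The bracket is 0.248, giving P* = 0.273/0.0363 = 7.51.

V* ≈ 77.5, P* ≈ 7.51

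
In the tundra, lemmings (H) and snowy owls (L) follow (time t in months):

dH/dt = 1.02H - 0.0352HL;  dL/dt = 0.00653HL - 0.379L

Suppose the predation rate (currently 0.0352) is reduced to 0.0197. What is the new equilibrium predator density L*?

At the interior fixed point, setting dH/dt = 0 with H > 0 fixes L* = (prey growth rate)/(HL coefficient) — independent of the other coefficients.
With the change, L* = 1.02/0.0197 = 51.8; it rises from 29.

L* ≈ 51.8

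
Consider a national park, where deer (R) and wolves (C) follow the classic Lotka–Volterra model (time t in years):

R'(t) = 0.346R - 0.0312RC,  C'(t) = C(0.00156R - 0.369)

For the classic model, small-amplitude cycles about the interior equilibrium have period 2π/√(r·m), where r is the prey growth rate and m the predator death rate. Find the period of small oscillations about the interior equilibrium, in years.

Here r = 0.346 and m = 0.369, so r·m = 0.128.
ω = √0.128 = 0.357 per year, hence T = 2π/ω ≈ 17.6 years.

T ≈ 17.6 years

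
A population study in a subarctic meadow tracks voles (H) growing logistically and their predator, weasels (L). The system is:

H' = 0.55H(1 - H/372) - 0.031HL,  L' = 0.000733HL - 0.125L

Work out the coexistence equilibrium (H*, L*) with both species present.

H* ≈ 171, L* ≈ 9.61

From dL/dt = 0 with L > 0: 0.000733H* = 0.125, so H* = 171.
Substitute into dH/dt = 0: 0.55(1 - 171/372) = 0.031L*.
The bracket is 0.542, giving L* = 0.298/0.031 = 9.61.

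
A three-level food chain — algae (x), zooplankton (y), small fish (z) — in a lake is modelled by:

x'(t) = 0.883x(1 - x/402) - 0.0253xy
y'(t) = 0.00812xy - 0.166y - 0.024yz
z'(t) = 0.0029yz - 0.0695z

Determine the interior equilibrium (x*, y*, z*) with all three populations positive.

x* ≈ 126, y* ≈ 24, z* ≈ 35.7

From dz/dt = 0: 0.0029y* = 0.0695, so y* = 24.
From dx/dt = 0: 0.883(1 - x*/402) = 0.0253·24, giving x* = 402·(1 - 0.687) = 126.
From dy/dt = 0: 0.00812·126 - 0.166 = 0.024z*, so z* = 0.857/0.024 = 35.7.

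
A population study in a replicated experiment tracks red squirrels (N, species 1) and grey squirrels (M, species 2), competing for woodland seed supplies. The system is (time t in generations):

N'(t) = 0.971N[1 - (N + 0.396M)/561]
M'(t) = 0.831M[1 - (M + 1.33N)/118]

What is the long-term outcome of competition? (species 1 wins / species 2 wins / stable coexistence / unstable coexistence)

species 1 excludes species 2

Compare the nullcline intercepts: K1/α12 = 561/0.396 = 1420 > K2 = 118; K2/α21 = 118/1.33 = 88.7 < K1 = 561.
Since the inequalities point opposite ways, species 1 can invade but species 2 cannot.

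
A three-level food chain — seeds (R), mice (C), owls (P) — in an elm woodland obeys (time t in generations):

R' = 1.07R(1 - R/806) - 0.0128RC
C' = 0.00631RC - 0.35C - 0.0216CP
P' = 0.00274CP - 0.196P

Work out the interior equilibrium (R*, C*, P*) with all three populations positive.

From dP/dt = 0: 0.00274C* = 0.196, so C* = 71.5.
From dR/dt = 0: 1.07(1 - R*/806) = 0.0128·71.5, giving R* = 806·(1 - 0.856) = 116.
From dC/dt = 0: 0.00631·116 - 0.35 = 0.0216P*, so P* = 0.384/0.0216 = 17.8.

R* ≈ 116, C* ≈ 71.5, P* ≈ 17.8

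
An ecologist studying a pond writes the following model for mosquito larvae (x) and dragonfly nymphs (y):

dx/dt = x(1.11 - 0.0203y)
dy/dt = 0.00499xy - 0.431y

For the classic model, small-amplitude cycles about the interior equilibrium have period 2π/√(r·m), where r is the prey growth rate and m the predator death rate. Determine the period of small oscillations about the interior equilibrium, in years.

T ≈ 9.08 years

Here r = 1.11 and m = 0.431, so r·m = 0.478.
ω = √0.478 = 0.692 per year, hence T = 2π/ω ≈ 9.08 years.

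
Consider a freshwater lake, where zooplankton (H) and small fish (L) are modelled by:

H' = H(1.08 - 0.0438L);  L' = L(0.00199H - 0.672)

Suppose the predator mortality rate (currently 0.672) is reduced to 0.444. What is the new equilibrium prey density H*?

At the interior fixed point, setting dL/dt = 0 with L > 0 fixes H* = (predator death rate)/(HL coefficient) — independent of the other coefficients.
With the change, H* = 0.444/0.00199 = 223; it falls from 338.

H* ≈ 223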